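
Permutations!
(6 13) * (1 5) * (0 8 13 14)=(0 8 13 6 14)(1 5)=[8, 5, 2, 3, 4, 1, 14, 7, 13, 9, 10, 11, 12, 6, 0]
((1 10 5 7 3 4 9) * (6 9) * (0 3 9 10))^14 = (0 5 3 7 4 9 6 1 10)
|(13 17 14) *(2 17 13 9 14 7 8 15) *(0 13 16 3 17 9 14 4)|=11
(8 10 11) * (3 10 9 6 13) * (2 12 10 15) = [0, 1, 12, 15, 4, 5, 13, 7, 9, 6, 11, 8, 10, 3, 14, 2] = (2 12 10 11 8 9 6 13 3 15)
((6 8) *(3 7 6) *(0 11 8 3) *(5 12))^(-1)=(0 8 11)(3 6 7)(5 12)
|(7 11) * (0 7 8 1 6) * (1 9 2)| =|(0 7 11 8 9 2 1 6)| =8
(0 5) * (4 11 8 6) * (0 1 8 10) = (0 5 1 8 6 4 11 10) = [5, 8, 2, 3, 11, 1, 4, 7, 6, 9, 0, 10]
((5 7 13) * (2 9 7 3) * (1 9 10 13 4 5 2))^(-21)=((1 9 7 4 5 3)(2 10 13))^(-21)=(13)(1 4)(3 7)(5 9)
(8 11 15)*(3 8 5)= [0, 1, 2, 8, 4, 3, 6, 7, 11, 9, 10, 15, 12, 13, 14, 5]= (3 8 11 15 5)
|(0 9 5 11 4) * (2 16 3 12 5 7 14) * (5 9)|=|(0 5 11 4)(2 16 3 12 9 7 14)|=28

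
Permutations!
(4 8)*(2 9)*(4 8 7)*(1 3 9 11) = [0, 3, 11, 9, 7, 5, 6, 4, 8, 2, 10, 1] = (1 3 9 2 11)(4 7)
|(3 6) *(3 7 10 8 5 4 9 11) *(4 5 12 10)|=6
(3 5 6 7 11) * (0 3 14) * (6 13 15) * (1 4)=[3, 4, 2, 5, 1, 13, 7, 11, 8, 9, 10, 14, 12, 15, 0, 6]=(0 3 5 13 15 6 7 11 14)(1 4)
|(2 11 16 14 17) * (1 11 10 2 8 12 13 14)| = |(1 11 16)(2 10)(8 12 13 14 17)| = 30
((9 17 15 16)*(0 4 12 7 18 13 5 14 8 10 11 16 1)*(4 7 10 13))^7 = (0 16 18 17 12 1 11 7 9 4 15 10)(5 13 8 14)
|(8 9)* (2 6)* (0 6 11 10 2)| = 6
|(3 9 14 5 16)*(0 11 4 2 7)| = 5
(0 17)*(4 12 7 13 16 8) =(0 17)(4 12 7 13 16 8) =[17, 1, 2, 3, 12, 5, 6, 13, 4, 9, 10, 11, 7, 16, 14, 15, 8, 0]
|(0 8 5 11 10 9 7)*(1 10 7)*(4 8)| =6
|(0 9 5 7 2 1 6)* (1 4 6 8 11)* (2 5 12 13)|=42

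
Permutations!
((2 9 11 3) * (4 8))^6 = ((2 9 11 3)(4 8))^6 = (2 11)(3 9)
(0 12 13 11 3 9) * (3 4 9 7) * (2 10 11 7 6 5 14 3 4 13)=(0 12 2 10 11 13 7 4 9)(3 6 5 14)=[12, 1, 10, 6, 9, 14, 5, 4, 8, 0, 11, 13, 2, 7, 3]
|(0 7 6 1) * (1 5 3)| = 6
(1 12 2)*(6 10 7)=(1 12 2)(6 10 7)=[0, 12, 1, 3, 4, 5, 10, 6, 8, 9, 7, 11, 2]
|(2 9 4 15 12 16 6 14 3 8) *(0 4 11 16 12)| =|(0 4 15)(2 9 11 16 6 14 3 8)| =24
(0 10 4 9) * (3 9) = (0 10 4 3 9) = [10, 1, 2, 9, 3, 5, 6, 7, 8, 0, 4]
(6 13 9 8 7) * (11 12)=(6 13 9 8 7)(11 12)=[0, 1, 2, 3, 4, 5, 13, 6, 7, 8, 10, 12, 11, 9]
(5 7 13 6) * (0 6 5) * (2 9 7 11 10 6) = (0 2 9 7 13 5 11 10 6) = [2, 1, 9, 3, 4, 11, 0, 13, 8, 7, 6, 10, 12, 5]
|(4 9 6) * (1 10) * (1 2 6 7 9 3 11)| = |(1 10 2 6 4 3 11)(7 9)| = 14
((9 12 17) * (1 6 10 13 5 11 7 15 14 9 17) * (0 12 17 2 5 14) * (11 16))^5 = ((0 12 1 6 10 13 14 9 17 2 5 16 11 7 15))^5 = (0 13 5)(1 9 11)(2 15 10)(6 17 7)(12 14 16)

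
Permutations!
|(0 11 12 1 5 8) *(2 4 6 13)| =|(0 11 12 1 5 8)(2 4 6 13)| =12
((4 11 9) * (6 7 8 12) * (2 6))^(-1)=(2 12 8 7 6)(4 9 11)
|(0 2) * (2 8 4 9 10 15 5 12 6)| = 10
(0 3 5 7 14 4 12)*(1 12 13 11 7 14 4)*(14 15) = (0 3 5 15 14 1 12)(4 13 11 7) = [3, 12, 2, 5, 13, 15, 6, 4, 8, 9, 10, 7, 0, 11, 1, 14]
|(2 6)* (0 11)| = |(0 11)(2 6)| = 2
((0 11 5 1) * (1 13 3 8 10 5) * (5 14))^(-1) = (0 1 11)(3 13 5 14 10 8)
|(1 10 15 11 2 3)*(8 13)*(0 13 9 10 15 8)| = |(0 13)(1 15 11 2 3)(8 9 10)| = 30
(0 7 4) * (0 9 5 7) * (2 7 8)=(2 7 4 9 5 8)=[0, 1, 7, 3, 9, 8, 6, 4, 2, 5]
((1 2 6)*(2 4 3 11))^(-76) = (1 3 2)(4 11 6)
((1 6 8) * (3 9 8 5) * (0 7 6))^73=(0 7 6 5 3 9 8 1)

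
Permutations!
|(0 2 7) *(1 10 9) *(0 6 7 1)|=|(0 2 1 10 9)(6 7)|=10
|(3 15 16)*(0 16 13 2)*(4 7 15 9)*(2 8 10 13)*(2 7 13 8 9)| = |(0 16 3 2)(4 13 9)(7 15)(8 10)| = 12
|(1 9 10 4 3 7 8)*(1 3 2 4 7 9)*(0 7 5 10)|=|(0 7 8 3 9)(2 4)(5 10)|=10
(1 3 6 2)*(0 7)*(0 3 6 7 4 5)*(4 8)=(0 8 4 5)(1 6 2)(3 7)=[8, 6, 1, 7, 5, 0, 2, 3, 4]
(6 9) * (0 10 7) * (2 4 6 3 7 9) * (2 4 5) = [10, 1, 5, 7, 6, 2, 4, 0, 8, 3, 9] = (0 10 9 3 7)(2 5)(4 6)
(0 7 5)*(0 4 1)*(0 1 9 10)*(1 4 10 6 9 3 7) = (0 1 4 3 7 5 10)(6 9) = [1, 4, 2, 7, 3, 10, 9, 5, 8, 6, 0]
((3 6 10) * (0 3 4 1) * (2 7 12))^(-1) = (0 1 4 10 6 3)(2 12 7)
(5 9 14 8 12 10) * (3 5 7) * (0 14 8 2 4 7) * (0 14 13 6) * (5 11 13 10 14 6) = (0 10 6)(2 4 7 3 11 13 5 9 8 12 14) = [10, 1, 4, 11, 7, 9, 0, 3, 12, 8, 6, 13, 14, 5, 2]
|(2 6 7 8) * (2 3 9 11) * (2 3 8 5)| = |(2 6 7 5)(3 9 11)| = 12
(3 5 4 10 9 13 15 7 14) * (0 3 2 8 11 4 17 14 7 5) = (0 3)(2 8 11 4 10 9 13 15 5 17 14) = [3, 1, 8, 0, 10, 17, 6, 7, 11, 13, 9, 4, 12, 15, 2, 5, 16, 14]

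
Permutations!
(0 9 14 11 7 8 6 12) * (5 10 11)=(0 9 14 5 10 11 7 8 6 12)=[9, 1, 2, 3, 4, 10, 12, 8, 6, 14, 11, 7, 0, 13, 5]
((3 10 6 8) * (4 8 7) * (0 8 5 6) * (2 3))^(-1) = ((0 8 2 3 10)(4 5 6 7))^(-1) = (0 10 3 2 8)(4 7 6 5)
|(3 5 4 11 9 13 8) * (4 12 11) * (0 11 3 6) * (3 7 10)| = |(0 11 9 13 8 6)(3 5 12 7 10)| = 30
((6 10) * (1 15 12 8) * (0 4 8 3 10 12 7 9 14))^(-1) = ((0 4 8 1 15 7 9 14)(3 10 6 12))^(-1) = (0 14 9 7 15 1 8 4)(3 12 6 10)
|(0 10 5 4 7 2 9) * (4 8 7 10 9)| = |(0 9)(2 4 10 5 8 7)| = 6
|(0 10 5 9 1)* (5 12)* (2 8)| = |(0 10 12 5 9 1)(2 8)| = 6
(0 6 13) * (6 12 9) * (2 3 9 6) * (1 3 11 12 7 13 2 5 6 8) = (0 7 13)(1 3 9 5 6 2 11 12 8) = [7, 3, 11, 9, 4, 6, 2, 13, 1, 5, 10, 12, 8, 0]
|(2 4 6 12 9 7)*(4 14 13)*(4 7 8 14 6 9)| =9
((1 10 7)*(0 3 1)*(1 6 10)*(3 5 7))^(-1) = ((0 5 7)(3 6 10))^(-1) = (0 7 5)(3 10 6)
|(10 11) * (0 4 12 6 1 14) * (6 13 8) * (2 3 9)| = |(0 4 12 13 8 6 1 14)(2 3 9)(10 11)| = 24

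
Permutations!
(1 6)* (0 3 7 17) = (0 3 7 17)(1 6) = [3, 6, 2, 7, 4, 5, 1, 17, 8, 9, 10, 11, 12, 13, 14, 15, 16, 0]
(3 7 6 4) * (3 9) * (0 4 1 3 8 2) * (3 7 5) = (0 4 9 8 2)(1 7 6)(3 5) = [4, 7, 0, 5, 9, 3, 1, 6, 2, 8]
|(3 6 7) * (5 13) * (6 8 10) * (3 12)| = |(3 8 10 6 7 12)(5 13)| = 6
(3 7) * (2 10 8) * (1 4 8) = [0, 4, 10, 7, 8, 5, 6, 3, 2, 9, 1] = (1 4 8 2 10)(3 7)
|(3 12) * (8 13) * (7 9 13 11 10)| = 6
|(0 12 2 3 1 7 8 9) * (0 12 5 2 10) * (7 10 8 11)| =6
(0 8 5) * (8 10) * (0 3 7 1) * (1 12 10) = [1, 0, 2, 7, 4, 3, 6, 12, 5, 9, 8, 11, 10] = (0 1)(3 7 12 10 8 5)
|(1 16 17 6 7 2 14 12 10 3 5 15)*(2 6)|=|(1 16 17 2 14 12 10 3 5 15)(6 7)|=10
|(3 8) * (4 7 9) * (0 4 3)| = 6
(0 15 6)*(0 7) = (0 15 6 7) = [15, 1, 2, 3, 4, 5, 7, 0, 8, 9, 10, 11, 12, 13, 14, 6]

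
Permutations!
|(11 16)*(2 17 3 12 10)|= 10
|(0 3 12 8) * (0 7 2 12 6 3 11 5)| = 12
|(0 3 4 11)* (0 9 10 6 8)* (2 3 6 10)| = 15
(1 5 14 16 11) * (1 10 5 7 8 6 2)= (1 7 8 6 2)(5 14 16 11 10)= [0, 7, 1, 3, 4, 14, 2, 8, 6, 9, 5, 10, 12, 13, 16, 15, 11]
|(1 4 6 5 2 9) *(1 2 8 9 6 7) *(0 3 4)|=5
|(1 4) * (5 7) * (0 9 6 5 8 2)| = |(0 9 6 5 7 8 2)(1 4)| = 14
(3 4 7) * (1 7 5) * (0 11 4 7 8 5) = (0 11 4)(1 8 5)(3 7) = [11, 8, 2, 7, 0, 1, 6, 3, 5, 9, 10, 4]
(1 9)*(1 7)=[0, 9, 2, 3, 4, 5, 6, 1, 8, 7]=(1 9 7)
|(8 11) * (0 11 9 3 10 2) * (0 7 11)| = |(2 7 11 8 9 3 10)| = 7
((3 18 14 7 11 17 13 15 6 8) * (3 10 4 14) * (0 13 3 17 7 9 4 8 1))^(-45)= ((0 13 15 6 1)(3 18 17)(4 14 9)(7 11)(8 10))^(-45)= (18)(7 11)(8 10)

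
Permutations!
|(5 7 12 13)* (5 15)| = |(5 7 12 13 15)| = 5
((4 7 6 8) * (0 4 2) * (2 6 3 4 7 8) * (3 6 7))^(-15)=((0 3 4 8 7 6 2))^(-15)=(0 2 6 7 8 4 3)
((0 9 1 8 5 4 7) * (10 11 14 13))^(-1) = ((0 9 1 8 5 4 7)(10 11 14 13))^(-1) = (0 7 4 5 8 1 9)(10 13 14 11)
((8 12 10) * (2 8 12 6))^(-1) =((2 8 6)(10 12))^(-1) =(2 6 8)(10 12)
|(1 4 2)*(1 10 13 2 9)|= |(1 4 9)(2 10 13)|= 3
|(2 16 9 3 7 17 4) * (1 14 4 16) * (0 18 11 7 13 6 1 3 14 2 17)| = |(0 18 11 7)(1 2 3 13 6)(4 17 16 9 14)| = 20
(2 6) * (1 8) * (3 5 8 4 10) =(1 4 10 3 5 8)(2 6) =[0, 4, 6, 5, 10, 8, 2, 7, 1, 9, 3]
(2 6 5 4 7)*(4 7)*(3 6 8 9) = (2 8 9 3 6 5 7) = [0, 1, 8, 6, 4, 7, 5, 2, 9, 3]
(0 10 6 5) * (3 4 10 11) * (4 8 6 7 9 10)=(0 11 3 8 6 5)(7 9 10)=[11, 1, 2, 8, 4, 0, 5, 9, 6, 10, 7, 3]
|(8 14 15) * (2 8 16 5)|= 6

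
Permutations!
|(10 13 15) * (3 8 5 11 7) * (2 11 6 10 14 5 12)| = 6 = |(2 11 7 3 8 12)(5 6 10 13 15 14)|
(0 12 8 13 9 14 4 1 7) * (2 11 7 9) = (0 12 8 13 2 11 7)(1 9 14 4) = [12, 9, 11, 3, 1, 5, 6, 0, 13, 14, 10, 7, 8, 2, 4]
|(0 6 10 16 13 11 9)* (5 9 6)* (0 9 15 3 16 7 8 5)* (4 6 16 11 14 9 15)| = |(3 11 16 13 14 9 15)(4 6 10 7 8 5)| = 42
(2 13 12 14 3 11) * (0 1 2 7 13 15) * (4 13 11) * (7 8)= (0 1 2 15)(3 4 13 12 14)(7 11 8)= [1, 2, 15, 4, 13, 5, 6, 11, 7, 9, 10, 8, 14, 12, 3, 0]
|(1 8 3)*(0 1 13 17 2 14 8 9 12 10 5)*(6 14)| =|(0 1 9 12 10 5)(2 6 14 8 3 13 17)| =42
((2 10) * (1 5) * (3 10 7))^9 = ((1 5)(2 7 3 10))^9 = (1 5)(2 7 3 10)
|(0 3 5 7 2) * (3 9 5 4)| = 10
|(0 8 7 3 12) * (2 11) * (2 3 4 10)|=9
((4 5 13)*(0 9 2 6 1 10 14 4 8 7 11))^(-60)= (0 10 8 2 4 11 1 13 9 14 7 6 5)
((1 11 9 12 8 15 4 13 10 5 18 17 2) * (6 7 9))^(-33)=(1 18 13 8 7)(2 5 4 12 6)(9 11 17 10 15)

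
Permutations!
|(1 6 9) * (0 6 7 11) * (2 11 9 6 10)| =12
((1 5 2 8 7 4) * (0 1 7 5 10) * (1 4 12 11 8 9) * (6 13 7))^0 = ((0 4 6 13 7 12 11 8 5 2 9 1 10))^0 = (13)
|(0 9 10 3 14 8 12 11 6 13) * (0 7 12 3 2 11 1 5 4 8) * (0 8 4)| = |(0 9 10 2 11 6 13 7 12 1 5)(3 14 8)| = 33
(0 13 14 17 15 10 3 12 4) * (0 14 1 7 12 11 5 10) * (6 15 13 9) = (0 9 6 15)(1 7 12 4 14 17 13)(3 11 5 10) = [9, 7, 2, 11, 14, 10, 15, 12, 8, 6, 3, 5, 4, 1, 17, 0, 16, 13]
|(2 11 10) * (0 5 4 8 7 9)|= 6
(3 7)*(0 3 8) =(0 3 7 8) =[3, 1, 2, 7, 4, 5, 6, 8, 0]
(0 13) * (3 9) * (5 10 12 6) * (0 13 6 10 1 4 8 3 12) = (13)(0 6 5 1 4 8 3 9 12 10) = [6, 4, 2, 9, 8, 1, 5, 7, 3, 12, 0, 11, 10, 13]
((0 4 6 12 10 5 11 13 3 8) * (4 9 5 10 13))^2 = (0 5 4 12 3)(6 13 8 9 11)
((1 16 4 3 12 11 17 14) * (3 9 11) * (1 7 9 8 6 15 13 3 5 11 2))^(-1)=(1 2 9 7 14 17 11 5 12 3 13 15 6 8 4 16)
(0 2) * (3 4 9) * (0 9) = (0 2 9 3 4) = [2, 1, 9, 4, 0, 5, 6, 7, 8, 3]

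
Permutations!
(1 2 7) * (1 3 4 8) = (1 2 7 3 4 8) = [0, 2, 7, 4, 8, 5, 6, 3, 1]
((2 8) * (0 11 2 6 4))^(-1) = (0 4 6 8 2 11)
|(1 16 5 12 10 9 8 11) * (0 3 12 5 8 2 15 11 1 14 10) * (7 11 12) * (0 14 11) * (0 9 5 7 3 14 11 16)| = |(0 14 10 5 7 9 2 15 12 11 16 8 1)| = 13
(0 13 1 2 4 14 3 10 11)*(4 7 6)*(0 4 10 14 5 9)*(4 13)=(0 4 5 9)(1 2 7 6 10 11 13)(3 14)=[4, 2, 7, 14, 5, 9, 10, 6, 8, 0, 11, 13, 12, 1, 3]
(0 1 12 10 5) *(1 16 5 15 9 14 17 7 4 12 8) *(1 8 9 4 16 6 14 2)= (0 6 14 17 7 16 5)(1 9 2)(4 12 10 15)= [6, 9, 1, 3, 12, 0, 14, 16, 8, 2, 15, 11, 10, 13, 17, 4, 5, 7]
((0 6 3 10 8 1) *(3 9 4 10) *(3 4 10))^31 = (0 6 9 10 8 1)(3 4)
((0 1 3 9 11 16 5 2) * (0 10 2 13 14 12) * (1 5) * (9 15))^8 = ((0 5 13 14 12)(1 3 15 9 11 16)(2 10))^8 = (0 14 5 12 13)(1 15 11)(3 9 16)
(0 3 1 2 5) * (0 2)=(0 3 1)(2 5)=[3, 0, 5, 1, 4, 2]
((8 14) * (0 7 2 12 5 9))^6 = ((0 7 2 12 5 9)(8 14))^6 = (14)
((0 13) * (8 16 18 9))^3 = (0 13)(8 9 18 16)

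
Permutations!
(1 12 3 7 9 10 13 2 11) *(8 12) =(1 8 12 3 7 9 10 13 2 11) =[0, 8, 11, 7, 4, 5, 6, 9, 12, 10, 13, 1, 3, 2]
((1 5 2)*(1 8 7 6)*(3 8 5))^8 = (1 7 3 6 8) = ((1 3 8 7 6)(2 5))^8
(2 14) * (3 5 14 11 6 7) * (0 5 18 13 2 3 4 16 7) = [5, 1, 11, 18, 16, 14, 0, 4, 8, 9, 10, 6, 12, 2, 3, 15, 7, 17, 13] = (0 5 14 3 18 13 2 11 6)(4 16 7)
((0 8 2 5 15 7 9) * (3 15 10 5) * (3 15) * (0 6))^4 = (0 7 8 9 2 6 15)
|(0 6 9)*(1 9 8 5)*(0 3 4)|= |(0 6 8 5 1 9 3 4)|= 8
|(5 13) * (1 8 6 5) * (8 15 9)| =|(1 15 9 8 6 5 13)| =7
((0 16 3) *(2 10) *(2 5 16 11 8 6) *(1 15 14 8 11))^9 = (0 16 10 6 14 1 3 5 2 8 15)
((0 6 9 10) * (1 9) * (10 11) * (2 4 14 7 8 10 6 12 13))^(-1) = ((0 12 13 2 4 14 7 8 10)(1 9 11 6))^(-1) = (0 10 8 7 14 4 2 13 12)(1 6 11 9)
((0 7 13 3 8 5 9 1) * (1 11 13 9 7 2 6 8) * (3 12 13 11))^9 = ((0 2 6 8 5 7 9 3 1)(12 13))^9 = (12 13)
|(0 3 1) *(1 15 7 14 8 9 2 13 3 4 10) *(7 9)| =|(0 4 10 1)(2 13 3 15 9)(7 14 8)| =60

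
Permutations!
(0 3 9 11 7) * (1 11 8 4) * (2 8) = [3, 11, 8, 9, 1, 5, 6, 0, 4, 2, 10, 7] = (0 3 9 2 8 4 1 11 7)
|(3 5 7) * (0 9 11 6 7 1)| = 8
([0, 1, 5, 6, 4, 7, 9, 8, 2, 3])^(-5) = (2 8 7 5)(3 6 9)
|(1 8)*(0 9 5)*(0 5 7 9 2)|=2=|(0 2)(1 8)(7 9)|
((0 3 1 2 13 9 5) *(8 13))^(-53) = ((0 3 1 2 8 13 9 5))^(-53) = (0 2 9 3 8 5 1 13)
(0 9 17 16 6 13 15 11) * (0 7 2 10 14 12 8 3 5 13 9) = (2 10 14 12 8 3 5 13 15 11 7)(6 9 17 16) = [0, 1, 10, 5, 4, 13, 9, 2, 3, 17, 14, 7, 8, 15, 12, 11, 6, 16]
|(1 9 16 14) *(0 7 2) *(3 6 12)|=12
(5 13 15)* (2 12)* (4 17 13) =(2 12)(4 17 13 15 5) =[0, 1, 12, 3, 17, 4, 6, 7, 8, 9, 10, 11, 2, 15, 14, 5, 16, 13]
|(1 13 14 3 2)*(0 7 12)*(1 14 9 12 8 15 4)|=|(0 7 8 15 4 1 13 9 12)(2 14 3)|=9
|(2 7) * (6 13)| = 2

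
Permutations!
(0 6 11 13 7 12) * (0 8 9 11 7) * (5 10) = (0 6 7 12 8 9 11 13)(5 10) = [6, 1, 2, 3, 4, 10, 7, 12, 9, 11, 5, 13, 8, 0]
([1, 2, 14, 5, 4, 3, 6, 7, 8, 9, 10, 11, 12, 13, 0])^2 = [2, 14, 0, 3, 4, 5, 6, 7, 8, 9, 10, 11, 12, 13, 1]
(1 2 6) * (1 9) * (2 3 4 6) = (1 3 4 6 9) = [0, 3, 2, 4, 6, 5, 9, 7, 8, 1]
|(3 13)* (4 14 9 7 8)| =|(3 13)(4 14 9 7 8)| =10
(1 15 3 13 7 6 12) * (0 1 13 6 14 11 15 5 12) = [1, 5, 2, 6, 4, 12, 0, 14, 8, 9, 10, 15, 13, 7, 11, 3] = (0 1 5 12 13 7 14 11 15 3 6)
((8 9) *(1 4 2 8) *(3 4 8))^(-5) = (1 8 9)(2 3 4) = ((1 8 9)(2 3 4))^(-5)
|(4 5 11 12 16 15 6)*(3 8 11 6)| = 6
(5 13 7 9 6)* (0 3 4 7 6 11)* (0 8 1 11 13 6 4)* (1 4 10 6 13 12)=(0 3)(1 11 8 4 7 9 12)(5 13 10 6)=[3, 11, 2, 0, 7, 13, 5, 9, 4, 12, 6, 8, 1, 10]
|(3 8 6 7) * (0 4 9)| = 12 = |(0 4 9)(3 8 6 7)|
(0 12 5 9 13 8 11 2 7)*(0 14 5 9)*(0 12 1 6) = [1, 6, 7, 3, 4, 12, 0, 14, 11, 13, 10, 2, 9, 8, 5] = (0 1 6)(2 7 14 5 12 9 13 8 11)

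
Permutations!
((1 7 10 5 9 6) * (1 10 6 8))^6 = ((1 7 6 10 5 9 8))^6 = (1 8 9 5 10 6 7)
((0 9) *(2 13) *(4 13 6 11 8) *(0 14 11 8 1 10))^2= ((0 9 14 11 1 10)(2 6 8 4 13))^2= (0 14 1)(2 8 13 6 4)(9 11 10)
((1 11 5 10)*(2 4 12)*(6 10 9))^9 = (12)(1 9)(5 10)(6 11)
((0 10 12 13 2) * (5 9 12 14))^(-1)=(0 2 13 12 9 5 14 10)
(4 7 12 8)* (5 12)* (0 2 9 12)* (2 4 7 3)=[4, 1, 9, 2, 3, 0, 6, 5, 7, 12, 10, 11, 8]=(0 4 3 2 9 12 8 7 5)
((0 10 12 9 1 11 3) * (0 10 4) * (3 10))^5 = (12)(0 4)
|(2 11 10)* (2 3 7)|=|(2 11 10 3 7)|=5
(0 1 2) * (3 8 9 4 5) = [1, 2, 0, 8, 5, 3, 6, 7, 9, 4] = (0 1 2)(3 8 9 4 5)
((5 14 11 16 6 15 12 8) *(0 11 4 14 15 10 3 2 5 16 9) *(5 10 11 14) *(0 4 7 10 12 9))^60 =((0 14 7 10 3 2 12 8 16 6 11)(4 5 15 9))^60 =(0 2 11 3 6 10 16 7 8 14 12)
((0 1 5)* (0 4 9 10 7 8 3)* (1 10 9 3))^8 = ((0 10 7 8 1 5 4 3))^8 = (10)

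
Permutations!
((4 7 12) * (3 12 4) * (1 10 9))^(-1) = (1 9 10)(3 12)(4 7)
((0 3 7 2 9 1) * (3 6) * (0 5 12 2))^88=((0 6 3 7)(1 5 12 2 9))^88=(1 2 5 9 12)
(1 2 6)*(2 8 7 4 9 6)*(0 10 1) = (0 10 1 8 7 4 9 6) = [10, 8, 2, 3, 9, 5, 0, 4, 7, 6, 1]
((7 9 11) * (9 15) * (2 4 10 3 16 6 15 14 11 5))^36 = (16)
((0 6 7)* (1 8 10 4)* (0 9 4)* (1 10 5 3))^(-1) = ((0 6 7 9 4 10)(1 8 5 3))^(-1) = (0 10 4 9 7 6)(1 3 5 8)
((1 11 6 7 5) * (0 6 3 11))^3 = ((0 6 7 5 1)(3 11))^3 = (0 5 6 1 7)(3 11)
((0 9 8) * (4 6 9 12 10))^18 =(0 6 12 9 10 8 4)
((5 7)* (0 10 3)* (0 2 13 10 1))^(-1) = (0 1)(2 3 10 13)(5 7)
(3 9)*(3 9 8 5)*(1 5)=(9)(1 5 3 8)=[0, 5, 2, 8, 4, 3, 6, 7, 1, 9]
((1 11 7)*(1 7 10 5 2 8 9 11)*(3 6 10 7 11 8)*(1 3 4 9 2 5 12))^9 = (1 12 10 6 3)(2 4 9 8)(7 11)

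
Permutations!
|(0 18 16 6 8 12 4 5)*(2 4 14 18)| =12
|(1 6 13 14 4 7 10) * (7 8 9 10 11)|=8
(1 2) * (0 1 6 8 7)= (0 1 2 6 8 7)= [1, 2, 6, 3, 4, 5, 8, 0, 7]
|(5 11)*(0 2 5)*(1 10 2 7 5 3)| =|(0 7 5 11)(1 10 2 3)| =4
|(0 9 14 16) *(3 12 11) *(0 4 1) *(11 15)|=12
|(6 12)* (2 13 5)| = |(2 13 5)(6 12)| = 6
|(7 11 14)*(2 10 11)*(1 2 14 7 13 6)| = |(1 2 10 11 7 14 13 6)| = 8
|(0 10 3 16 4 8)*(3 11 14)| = |(0 10 11 14 3 16 4 8)| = 8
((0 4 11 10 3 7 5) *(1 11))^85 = ((0 4 1 11 10 3 7 5))^85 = (0 3 1 5 10 4 7 11)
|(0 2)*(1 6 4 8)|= |(0 2)(1 6 4 8)|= 4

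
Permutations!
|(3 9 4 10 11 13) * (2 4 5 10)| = 6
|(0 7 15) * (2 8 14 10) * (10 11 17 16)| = 21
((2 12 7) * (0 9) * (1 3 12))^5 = (12)(0 9) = ((0 9)(1 3 12 7 2))^5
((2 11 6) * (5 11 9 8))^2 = (2 8 11)(5 6 9)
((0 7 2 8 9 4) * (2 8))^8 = (0 9 7 4 8)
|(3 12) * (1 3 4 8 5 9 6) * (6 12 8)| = 8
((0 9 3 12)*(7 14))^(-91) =(0 9 3 12)(7 14)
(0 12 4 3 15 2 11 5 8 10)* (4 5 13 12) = (0 4 3 15 2 11 13 12 5 8 10) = [4, 1, 11, 15, 3, 8, 6, 7, 10, 9, 0, 13, 5, 12, 14, 2]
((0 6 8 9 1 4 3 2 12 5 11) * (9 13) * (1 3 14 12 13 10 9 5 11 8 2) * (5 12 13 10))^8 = (0 14 9)(1 2 12)(3 6 13)(4 10 11)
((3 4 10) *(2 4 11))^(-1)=((2 4 10 3 11))^(-1)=(2 11 3 10 4)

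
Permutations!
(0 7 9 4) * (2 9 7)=[2, 1, 9, 3, 0, 5, 6, 7, 8, 4]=(0 2 9 4)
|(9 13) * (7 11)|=2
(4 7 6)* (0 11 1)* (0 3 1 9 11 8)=(0 8)(1 3)(4 7 6)(9 11)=[8, 3, 2, 1, 7, 5, 4, 6, 0, 11, 10, 9]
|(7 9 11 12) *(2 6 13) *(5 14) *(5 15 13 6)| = |(2 5 14 15 13)(7 9 11 12)| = 20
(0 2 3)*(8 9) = (0 2 3)(8 9) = [2, 1, 3, 0, 4, 5, 6, 7, 9, 8]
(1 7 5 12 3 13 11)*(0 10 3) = [10, 7, 2, 13, 4, 12, 6, 5, 8, 9, 3, 1, 0, 11] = (0 10 3 13 11 1 7 5 12)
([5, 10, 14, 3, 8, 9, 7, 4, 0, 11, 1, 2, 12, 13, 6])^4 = [2, 1, 4, 3, 9, 14, 0, 5, 11, 6, 10, 7, 12, 13, 8]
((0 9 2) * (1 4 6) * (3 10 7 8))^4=((0 9 2)(1 4 6)(3 10 7 8))^4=(10)(0 9 2)(1 4 6)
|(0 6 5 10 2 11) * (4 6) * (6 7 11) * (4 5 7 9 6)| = 9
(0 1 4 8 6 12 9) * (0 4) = (0 1)(4 8 6 12 9) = [1, 0, 2, 3, 8, 5, 12, 7, 6, 4, 10, 11, 9]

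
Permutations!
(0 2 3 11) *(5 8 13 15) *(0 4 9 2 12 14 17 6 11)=[12, 1, 3, 0, 9, 8, 11, 7, 13, 2, 10, 4, 14, 15, 17, 5, 16, 6]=(0 12 14 17 6 11 4 9 2 3)(5 8 13 15)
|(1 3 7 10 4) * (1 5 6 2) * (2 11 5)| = |(1 3 7 10 4 2)(5 6 11)| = 6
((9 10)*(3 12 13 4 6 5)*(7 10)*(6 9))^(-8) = ((3 12 13 4 9 7 10 6 5))^(-8) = (3 12 13 4 9 7 10 6 5)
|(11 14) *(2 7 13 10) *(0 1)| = 4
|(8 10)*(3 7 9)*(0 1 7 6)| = 6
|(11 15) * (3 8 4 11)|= |(3 8 4 11 15)|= 5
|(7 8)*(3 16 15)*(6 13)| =|(3 16 15)(6 13)(7 8)| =6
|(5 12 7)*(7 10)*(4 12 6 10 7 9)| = 7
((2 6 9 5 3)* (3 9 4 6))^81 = ((2 3)(4 6)(5 9))^81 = (2 3)(4 6)(5 9)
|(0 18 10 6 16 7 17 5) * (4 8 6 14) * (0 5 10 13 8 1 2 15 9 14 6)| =60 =|(0 18 13 8)(1 2 15 9 14 4)(6 16 7 17 10)|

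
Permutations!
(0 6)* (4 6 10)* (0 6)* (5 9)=[10, 1, 2, 3, 0, 9, 6, 7, 8, 5, 4]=(0 10 4)(5 9)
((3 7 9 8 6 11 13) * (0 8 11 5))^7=((0 8 6 5)(3 7 9 11 13))^7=(0 5 6 8)(3 9 13 7 11)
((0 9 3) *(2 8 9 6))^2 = (0 2 9)(3 6 8)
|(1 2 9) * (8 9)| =|(1 2 8 9)| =4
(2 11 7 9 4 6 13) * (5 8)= (2 11 7 9 4 6 13)(5 8)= [0, 1, 11, 3, 6, 8, 13, 9, 5, 4, 10, 7, 12, 2]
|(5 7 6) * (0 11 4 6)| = 6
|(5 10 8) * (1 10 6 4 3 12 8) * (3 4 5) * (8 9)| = |(1 10)(3 12 9 8)(5 6)| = 4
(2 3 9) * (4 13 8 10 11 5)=[0, 1, 3, 9, 13, 4, 6, 7, 10, 2, 11, 5, 12, 8]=(2 3 9)(4 13 8 10 11 5)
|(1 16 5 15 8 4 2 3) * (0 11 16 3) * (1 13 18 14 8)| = 13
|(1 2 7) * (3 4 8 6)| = |(1 2 7)(3 4 8 6)| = 12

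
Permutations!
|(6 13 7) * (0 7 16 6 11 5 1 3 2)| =21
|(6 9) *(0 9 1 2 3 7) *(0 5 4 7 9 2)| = 6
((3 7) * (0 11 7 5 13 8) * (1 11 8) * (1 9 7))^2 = (3 13 7 5 9) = ((0 8)(1 11)(3 5 13 9 7))^2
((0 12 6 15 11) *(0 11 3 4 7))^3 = (0 15 7 6 4 12 3)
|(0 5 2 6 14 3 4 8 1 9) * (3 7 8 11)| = 9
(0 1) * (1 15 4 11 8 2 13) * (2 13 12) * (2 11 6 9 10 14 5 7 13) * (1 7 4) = (0 15 1)(2 12 11 8)(4 6 9 10 14 5)(7 13) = [15, 0, 12, 3, 6, 4, 9, 13, 2, 10, 14, 8, 11, 7, 5, 1]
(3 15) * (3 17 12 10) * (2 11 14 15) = (2 11 14 15 17 12 10 3) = [0, 1, 11, 2, 4, 5, 6, 7, 8, 9, 3, 14, 10, 13, 15, 17, 16, 12]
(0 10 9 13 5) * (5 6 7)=(0 10 9 13 6 7 5)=[10, 1, 2, 3, 4, 0, 7, 5, 8, 13, 9, 11, 12, 6]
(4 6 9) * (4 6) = (6 9) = [0, 1, 2, 3, 4, 5, 9, 7, 8, 6]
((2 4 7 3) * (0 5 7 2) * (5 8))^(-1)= (0 3 7 5 8)(2 4)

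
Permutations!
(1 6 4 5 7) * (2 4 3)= (1 6 3 2 4 5 7)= [0, 6, 4, 2, 5, 7, 3, 1]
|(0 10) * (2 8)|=2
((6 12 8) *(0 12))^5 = (0 12 8 6)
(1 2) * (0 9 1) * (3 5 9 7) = (0 7 3 5 9 1 2) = [7, 2, 0, 5, 4, 9, 6, 3, 8, 1]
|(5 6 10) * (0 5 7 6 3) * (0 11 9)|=|(0 5 3 11 9)(6 10 7)|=15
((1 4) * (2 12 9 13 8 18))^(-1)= (1 4)(2 18 8 13 9 12)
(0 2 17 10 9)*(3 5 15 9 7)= (0 2 17 10 7 3 5 15 9)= [2, 1, 17, 5, 4, 15, 6, 3, 8, 0, 7, 11, 12, 13, 14, 9, 16, 10]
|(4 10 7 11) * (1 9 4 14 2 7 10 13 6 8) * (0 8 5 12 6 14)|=|(0 8 1 9 4 13 14 2 7 11)(5 12 6)|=30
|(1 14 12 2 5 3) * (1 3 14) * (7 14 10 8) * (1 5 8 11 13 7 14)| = |(1 5 10 11 13 7)(2 8 14 12)| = 12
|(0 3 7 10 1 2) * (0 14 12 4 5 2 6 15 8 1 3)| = 60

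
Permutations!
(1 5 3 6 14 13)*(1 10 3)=(1 5)(3 6 14 13 10)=[0, 5, 2, 6, 4, 1, 14, 7, 8, 9, 3, 11, 12, 10, 13]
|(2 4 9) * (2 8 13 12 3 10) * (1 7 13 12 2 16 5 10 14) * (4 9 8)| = 30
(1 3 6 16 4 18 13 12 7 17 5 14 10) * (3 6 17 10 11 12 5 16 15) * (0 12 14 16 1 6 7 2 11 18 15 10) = (0 12 2 11 14 18 13 5 16 4 15 3 17 1 7)(6 10) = [12, 7, 11, 17, 15, 16, 10, 0, 8, 9, 6, 14, 2, 5, 18, 3, 4, 1, 13]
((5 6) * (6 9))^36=((5 9 6))^36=(9)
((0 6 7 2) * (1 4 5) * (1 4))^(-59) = ((0 6 7 2)(4 5))^(-59) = (0 6 7 2)(4 5)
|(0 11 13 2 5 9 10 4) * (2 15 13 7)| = |(0 11 7 2 5 9 10 4)(13 15)| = 8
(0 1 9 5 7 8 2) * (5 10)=(0 1 9 10 5 7 8 2)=[1, 9, 0, 3, 4, 7, 6, 8, 2, 10, 5]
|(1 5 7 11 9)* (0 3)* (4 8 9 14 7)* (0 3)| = 15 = |(1 5 4 8 9)(7 11 14)|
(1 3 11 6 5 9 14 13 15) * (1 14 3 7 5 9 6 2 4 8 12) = (1 7 5 6 9 3 11 2 4 8 12)(13 15 14) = [0, 7, 4, 11, 8, 6, 9, 5, 12, 3, 10, 2, 1, 15, 13, 14]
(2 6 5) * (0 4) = [4, 1, 6, 3, 0, 2, 5] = (0 4)(2 6 5)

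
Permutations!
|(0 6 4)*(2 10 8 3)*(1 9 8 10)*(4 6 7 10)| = |(0 7 10 4)(1 9 8 3 2)| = 20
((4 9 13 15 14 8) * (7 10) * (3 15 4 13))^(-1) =((3 15 14 8 13 4 9)(7 10))^(-1) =(3 9 4 13 8 14 15)(7 10)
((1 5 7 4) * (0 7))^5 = ((0 7 4 1 5))^5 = (7)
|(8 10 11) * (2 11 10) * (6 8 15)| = |(2 11 15 6 8)| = 5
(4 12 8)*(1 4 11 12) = (1 4)(8 11 12) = [0, 4, 2, 3, 1, 5, 6, 7, 11, 9, 10, 12, 8]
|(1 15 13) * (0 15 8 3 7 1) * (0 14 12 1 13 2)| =21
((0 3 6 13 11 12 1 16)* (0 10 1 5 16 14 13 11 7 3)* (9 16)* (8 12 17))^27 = (1 10 16 9 5 12 8 17 11 6 3 7 13 14)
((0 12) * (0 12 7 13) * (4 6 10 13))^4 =(0 10 4)(6 7 13)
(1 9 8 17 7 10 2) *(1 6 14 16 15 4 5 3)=[0, 9, 6, 1, 5, 3, 14, 10, 17, 8, 2, 11, 12, 13, 16, 4, 15, 7]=(1 9 8 17 7 10 2 6 14 16 15 4 5 3)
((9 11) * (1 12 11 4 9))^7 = (1 12 11)(4 9)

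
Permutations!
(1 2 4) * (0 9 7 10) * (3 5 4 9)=(0 3 5 4 1 2 9 7 10)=[3, 2, 9, 5, 1, 4, 6, 10, 8, 7, 0]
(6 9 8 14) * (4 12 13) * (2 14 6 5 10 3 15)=[0, 1, 14, 15, 12, 10, 9, 7, 6, 8, 3, 11, 13, 4, 5, 2]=(2 14 5 10 3 15)(4 12 13)(6 9 8)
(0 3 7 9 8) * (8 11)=[3, 1, 2, 7, 4, 5, 6, 9, 0, 11, 10, 8]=(0 3 7 9 11 8)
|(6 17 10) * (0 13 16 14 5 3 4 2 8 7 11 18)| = |(0 13 16 14 5 3 4 2 8 7 11 18)(6 17 10)| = 12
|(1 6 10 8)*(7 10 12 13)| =7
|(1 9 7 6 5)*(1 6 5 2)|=6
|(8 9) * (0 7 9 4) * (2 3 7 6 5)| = |(0 6 5 2 3 7 9 8 4)| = 9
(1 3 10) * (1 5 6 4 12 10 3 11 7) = (1 11 7)(4 12 10 5 6) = [0, 11, 2, 3, 12, 6, 4, 1, 8, 9, 5, 7, 10]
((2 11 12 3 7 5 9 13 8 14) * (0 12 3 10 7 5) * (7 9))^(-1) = (0 7 5 3 11 2 14 8 13 9 10 12)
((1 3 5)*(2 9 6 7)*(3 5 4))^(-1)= (1 5)(2 7 6 9)(3 4)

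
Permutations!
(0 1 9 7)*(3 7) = [1, 9, 2, 7, 4, 5, 6, 0, 8, 3] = (0 1 9 3 7)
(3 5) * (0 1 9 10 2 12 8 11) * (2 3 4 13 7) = (0 1 9 10 3 5 4 13 7 2 12 8 11) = [1, 9, 12, 5, 13, 4, 6, 2, 11, 10, 3, 0, 8, 7]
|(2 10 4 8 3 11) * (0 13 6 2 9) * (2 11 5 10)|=|(0 13 6 11 9)(3 5 10 4 8)|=5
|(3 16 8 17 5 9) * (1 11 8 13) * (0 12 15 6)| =|(0 12 15 6)(1 11 8 17 5 9 3 16 13)| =36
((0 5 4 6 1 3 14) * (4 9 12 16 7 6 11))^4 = ((0 5 9 12 16 7 6 1 3 14)(4 11))^4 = (0 16 3 9 6)(1 5 7 14 12)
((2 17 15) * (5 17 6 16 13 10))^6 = (2 17 10 16)(5 13 6 15)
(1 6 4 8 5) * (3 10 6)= (1 3 10 6 4 8 5)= [0, 3, 2, 10, 8, 1, 4, 7, 5, 9, 6]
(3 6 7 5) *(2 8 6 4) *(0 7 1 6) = (0 7 5 3 4 2 8)(1 6) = [7, 6, 8, 4, 2, 3, 1, 5, 0]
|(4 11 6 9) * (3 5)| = |(3 5)(4 11 6 9)| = 4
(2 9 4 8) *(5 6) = (2 9 4 8)(5 6) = [0, 1, 9, 3, 8, 6, 5, 7, 2, 4]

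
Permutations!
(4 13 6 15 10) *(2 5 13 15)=(2 5 13 6)(4 15 10)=[0, 1, 5, 3, 15, 13, 2, 7, 8, 9, 4, 11, 12, 6, 14, 10]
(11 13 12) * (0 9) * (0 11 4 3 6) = (0 9 11 13 12 4 3 6) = [9, 1, 2, 6, 3, 5, 0, 7, 8, 11, 10, 13, 4, 12]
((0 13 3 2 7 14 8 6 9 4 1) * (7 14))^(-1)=(0 1 4 9 6 8 14 2 3 13)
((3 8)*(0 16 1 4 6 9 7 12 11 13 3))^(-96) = ((0 16 1 4 6 9 7 12 11 13 3 8))^(-96) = (16)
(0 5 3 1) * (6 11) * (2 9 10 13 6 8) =[5, 0, 9, 1, 4, 3, 11, 7, 2, 10, 13, 8, 12, 6] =(0 5 3 1)(2 9 10 13 6 11 8)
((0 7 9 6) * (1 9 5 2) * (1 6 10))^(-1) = ((0 7 5 2 6)(1 9 10))^(-1) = (0 6 2 5 7)(1 10 9)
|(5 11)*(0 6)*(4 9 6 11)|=6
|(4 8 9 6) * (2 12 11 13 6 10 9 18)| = 8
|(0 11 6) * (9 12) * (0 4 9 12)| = 5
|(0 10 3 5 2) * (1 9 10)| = |(0 1 9 10 3 5 2)| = 7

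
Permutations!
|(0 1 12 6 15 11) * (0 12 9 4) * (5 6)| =|(0 1 9 4)(5 6 15 11 12)| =20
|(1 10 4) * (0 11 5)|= |(0 11 5)(1 10 4)|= 3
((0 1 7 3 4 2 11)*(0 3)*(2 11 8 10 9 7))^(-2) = (0 9 8 1 7 10 2)(3 4 11)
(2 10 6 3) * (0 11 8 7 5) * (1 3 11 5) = (0 5)(1 3 2 10 6 11 8 7) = [5, 3, 10, 2, 4, 0, 11, 1, 7, 9, 6, 8]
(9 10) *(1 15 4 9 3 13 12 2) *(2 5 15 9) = (1 9 10 3 13 12 5 15 4 2) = [0, 9, 1, 13, 2, 15, 6, 7, 8, 10, 3, 11, 5, 12, 14, 4]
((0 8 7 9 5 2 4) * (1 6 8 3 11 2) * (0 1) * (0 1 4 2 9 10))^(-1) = ((0 3 11 9 5 1 6 8 7 10))^(-1) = (0 10 7 8 6 1 5 9 11 3)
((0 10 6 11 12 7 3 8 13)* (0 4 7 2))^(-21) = ((0 10 6 11 12 2)(3 8 13 4 7))^(-21) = (0 11)(2 6)(3 7 4 13 8)(10 12)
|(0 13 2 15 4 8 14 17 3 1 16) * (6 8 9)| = |(0 13 2 15 4 9 6 8 14 17 3 1 16)| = 13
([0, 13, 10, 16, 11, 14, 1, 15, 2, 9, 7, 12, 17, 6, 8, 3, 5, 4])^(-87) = [0, 1, 15, 14, 11, 2, 6, 16, 7, 9, 3, 12, 17, 13, 10, 5, 8, 4]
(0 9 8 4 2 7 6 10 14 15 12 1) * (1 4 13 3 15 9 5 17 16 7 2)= (0 5 17 16 7 6 10 14 9 8 13 3 15 12 4 1)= [5, 0, 2, 15, 1, 17, 10, 6, 13, 8, 14, 11, 4, 3, 9, 12, 7, 16]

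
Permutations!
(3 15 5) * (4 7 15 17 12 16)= (3 17 12 16 4 7 15 5)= [0, 1, 2, 17, 7, 3, 6, 15, 8, 9, 10, 11, 16, 13, 14, 5, 4, 12]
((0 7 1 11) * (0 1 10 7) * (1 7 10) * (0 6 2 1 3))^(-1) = (0 3 7 11 1 2 6)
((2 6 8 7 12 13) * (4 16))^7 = ((2 6 8 7 12 13)(4 16))^7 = (2 6 8 7 12 13)(4 16)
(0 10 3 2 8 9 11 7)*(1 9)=[10, 9, 8, 2, 4, 5, 6, 0, 1, 11, 3, 7]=(0 10 3 2 8 1 9 11 7)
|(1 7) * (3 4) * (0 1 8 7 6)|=6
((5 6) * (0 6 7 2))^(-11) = ((0 6 5 7 2))^(-11) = (0 2 7 5 6)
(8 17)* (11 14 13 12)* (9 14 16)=(8 17)(9 14 13 12 11 16)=[0, 1, 2, 3, 4, 5, 6, 7, 17, 14, 10, 16, 11, 12, 13, 15, 9, 8]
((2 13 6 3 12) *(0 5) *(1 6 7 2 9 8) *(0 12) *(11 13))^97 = ((0 5 12 9 8 1 6 3)(2 11 13 7))^97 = (0 5 12 9 8 1 6 3)(2 11 13 7)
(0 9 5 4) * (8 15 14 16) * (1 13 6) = (0 9 5 4)(1 13 6)(8 15 14 16) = [9, 13, 2, 3, 0, 4, 1, 7, 15, 5, 10, 11, 12, 6, 16, 14, 8]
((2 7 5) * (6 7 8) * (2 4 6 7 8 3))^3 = ((2 3)(4 6 8 7 5))^3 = (2 3)(4 7 6 5 8)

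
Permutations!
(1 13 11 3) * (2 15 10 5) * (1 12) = (1 13 11 3 12)(2 15 10 5) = [0, 13, 15, 12, 4, 2, 6, 7, 8, 9, 5, 3, 1, 11, 14, 10]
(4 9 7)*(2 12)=(2 12)(4 9 7)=[0, 1, 12, 3, 9, 5, 6, 4, 8, 7, 10, 11, 2]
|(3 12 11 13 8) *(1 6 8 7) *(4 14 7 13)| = |(1 6 8 3 12 11 4 14 7)| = 9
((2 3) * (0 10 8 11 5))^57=(0 8 5 10 11)(2 3)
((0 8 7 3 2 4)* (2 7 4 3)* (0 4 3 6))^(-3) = (0 7)(2 8)(3 6)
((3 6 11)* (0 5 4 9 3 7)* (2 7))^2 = ((0 5 4 9 3 6 11 2 7))^2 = (0 4 3 11 7 5 9 6 2)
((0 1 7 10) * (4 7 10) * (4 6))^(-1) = ((0 1 10)(4 7 6))^(-1) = (0 10 1)(4 6 7)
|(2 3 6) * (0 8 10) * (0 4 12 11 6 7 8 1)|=18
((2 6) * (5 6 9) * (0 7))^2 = (2 5)(6 9)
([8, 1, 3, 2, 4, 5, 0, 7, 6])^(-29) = [8, 1, 3, 2, 4, 5, 0, 7, 6]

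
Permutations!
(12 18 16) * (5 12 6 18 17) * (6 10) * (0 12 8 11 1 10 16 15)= (0 12 17 5 8 11 1 10 6 18 15)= [12, 10, 2, 3, 4, 8, 18, 7, 11, 9, 6, 1, 17, 13, 14, 0, 16, 5, 15]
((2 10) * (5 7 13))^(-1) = (2 10)(5 13 7)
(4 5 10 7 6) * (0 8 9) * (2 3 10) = (0 8 9)(2 3 10 7 6 4 5) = [8, 1, 3, 10, 5, 2, 4, 6, 9, 0, 7]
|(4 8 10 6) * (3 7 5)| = |(3 7 5)(4 8 10 6)| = 12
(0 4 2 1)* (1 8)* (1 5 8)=(0 4 2 1)(5 8)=[4, 0, 1, 3, 2, 8, 6, 7, 5]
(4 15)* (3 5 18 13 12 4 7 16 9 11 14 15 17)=(3 5 18 13 12 4 17)(7 16 9 11 14 15)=[0, 1, 2, 5, 17, 18, 6, 16, 8, 11, 10, 14, 4, 12, 15, 7, 9, 3, 13]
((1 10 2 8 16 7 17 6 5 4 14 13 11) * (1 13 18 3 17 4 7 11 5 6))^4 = (1 16 7 3 2 13 14)(4 17 8 5 18 10 11)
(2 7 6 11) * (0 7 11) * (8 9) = (0 7 6)(2 11)(8 9) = [7, 1, 11, 3, 4, 5, 0, 6, 9, 8, 10, 2]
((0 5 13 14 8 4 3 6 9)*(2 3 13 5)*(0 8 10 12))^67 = (0 2 3 6 9 8 4 13 14 10 12)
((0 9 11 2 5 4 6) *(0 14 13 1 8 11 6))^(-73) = (0 13 2 9 1 5 6 8 4 14 11)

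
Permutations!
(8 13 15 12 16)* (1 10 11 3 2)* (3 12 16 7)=(1 10 11 12 7 3 2)(8 13 15 16)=[0, 10, 1, 2, 4, 5, 6, 3, 13, 9, 11, 12, 7, 15, 14, 16, 8]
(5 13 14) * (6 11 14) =(5 13 6 11 14) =[0, 1, 2, 3, 4, 13, 11, 7, 8, 9, 10, 14, 12, 6, 5]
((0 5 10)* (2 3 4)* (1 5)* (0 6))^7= (0 5 6 1 10)(2 3 4)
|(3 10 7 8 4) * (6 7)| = 6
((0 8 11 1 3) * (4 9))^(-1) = ((0 8 11 1 3)(4 9))^(-1) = (0 3 1 11 8)(4 9)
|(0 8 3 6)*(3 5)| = |(0 8 5 3 6)| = 5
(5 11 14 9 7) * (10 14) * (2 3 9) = (2 3 9 7 5 11 10 14) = [0, 1, 3, 9, 4, 11, 6, 5, 8, 7, 14, 10, 12, 13, 2]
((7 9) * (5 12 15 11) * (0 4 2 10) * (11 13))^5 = ((0 4 2 10)(5 12 15 13 11)(7 9))^5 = (15)(0 4 2 10)(7 9)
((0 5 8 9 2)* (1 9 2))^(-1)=((0 5 8 2)(1 9))^(-1)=(0 2 8 5)(1 9)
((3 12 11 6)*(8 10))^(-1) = (3 6 11 12)(8 10)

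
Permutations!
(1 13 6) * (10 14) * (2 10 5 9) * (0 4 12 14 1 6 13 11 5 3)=(0 4 12 14 3)(1 11 5 9 2 10)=[4, 11, 10, 0, 12, 9, 6, 7, 8, 2, 1, 5, 14, 13, 3]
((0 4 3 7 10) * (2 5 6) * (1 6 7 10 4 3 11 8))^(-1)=((0 3 10)(1 6 2 5 7 4 11 8))^(-1)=(0 10 3)(1 8 11 4 7 5 2 6)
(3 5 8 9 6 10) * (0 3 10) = (10)(0 3 5 8 9 6) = [3, 1, 2, 5, 4, 8, 0, 7, 9, 6, 10]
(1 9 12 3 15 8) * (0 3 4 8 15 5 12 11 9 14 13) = (15)(0 3 5 12 4 8 1 14 13)(9 11) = [3, 14, 2, 5, 8, 12, 6, 7, 1, 11, 10, 9, 4, 0, 13, 15]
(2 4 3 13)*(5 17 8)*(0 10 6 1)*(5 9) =(0 10 6 1)(2 4 3 13)(5 17 8 9) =[10, 0, 4, 13, 3, 17, 1, 7, 9, 5, 6, 11, 12, 2, 14, 15, 16, 8]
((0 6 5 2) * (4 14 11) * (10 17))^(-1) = (0 2 5 6)(4 11 14)(10 17)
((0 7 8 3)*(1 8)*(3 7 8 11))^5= (0 3 11 1 7 8)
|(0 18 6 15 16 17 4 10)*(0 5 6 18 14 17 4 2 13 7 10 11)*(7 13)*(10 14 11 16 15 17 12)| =|(18)(0 11)(2 7 14 12 10 5 6 17)(4 16)| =8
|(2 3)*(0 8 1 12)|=|(0 8 1 12)(2 3)|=4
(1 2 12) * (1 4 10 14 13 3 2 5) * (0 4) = (0 4 10 14 13 3 2 12)(1 5) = [4, 5, 12, 2, 10, 1, 6, 7, 8, 9, 14, 11, 0, 3, 13]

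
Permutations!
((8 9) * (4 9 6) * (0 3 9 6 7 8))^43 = ((0 3 9)(4 6)(7 8))^43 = (0 3 9)(4 6)(7 8)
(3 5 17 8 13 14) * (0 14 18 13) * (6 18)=(0 14 3 5 17 8)(6 18 13)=[14, 1, 2, 5, 4, 17, 18, 7, 0, 9, 10, 11, 12, 6, 3, 15, 16, 8, 13]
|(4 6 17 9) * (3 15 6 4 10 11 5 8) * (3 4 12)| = |(3 15 6 17 9 10 11 5 8 4 12)| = 11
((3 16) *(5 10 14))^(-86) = ((3 16)(5 10 14))^(-86) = (16)(5 10 14)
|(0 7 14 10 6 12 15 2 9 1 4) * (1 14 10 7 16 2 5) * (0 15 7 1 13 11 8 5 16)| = 28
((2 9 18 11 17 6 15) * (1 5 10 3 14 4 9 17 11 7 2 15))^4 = ((1 5 10 3 14 4 9 18 7 2 17 6))^4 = (1 14 7)(2 5 4)(3 18 6)(9 17 10)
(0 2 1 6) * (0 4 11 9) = (0 2 1 6 4 11 9) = [2, 6, 1, 3, 11, 5, 4, 7, 8, 0, 10, 9]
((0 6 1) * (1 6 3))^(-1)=((6)(0 3 1))^(-1)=(6)(0 1 3)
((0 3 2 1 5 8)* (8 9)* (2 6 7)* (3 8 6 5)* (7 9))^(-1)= (0 8)(1 2 7 5 3)(6 9)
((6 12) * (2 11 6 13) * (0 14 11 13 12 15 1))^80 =(0 11 15)(1 14 6)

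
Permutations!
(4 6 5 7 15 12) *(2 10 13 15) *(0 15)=(0 15 12 4 6 5 7 2 10 13)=[15, 1, 10, 3, 6, 7, 5, 2, 8, 9, 13, 11, 4, 0, 14, 12]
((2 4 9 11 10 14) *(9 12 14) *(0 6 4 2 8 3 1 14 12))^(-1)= ((0 6 4)(1 14 8 3)(9 11 10))^(-1)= (0 4 6)(1 3 8 14)(9 10 11)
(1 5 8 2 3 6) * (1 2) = [0, 5, 3, 6, 4, 8, 2, 7, 1] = (1 5 8)(2 3 6)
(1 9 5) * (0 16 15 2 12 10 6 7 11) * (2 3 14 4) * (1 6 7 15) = (0 16 1 9 5 6 15 3 14 4 2 12 10 7 11) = [16, 9, 12, 14, 2, 6, 15, 11, 8, 5, 7, 0, 10, 13, 4, 3, 1]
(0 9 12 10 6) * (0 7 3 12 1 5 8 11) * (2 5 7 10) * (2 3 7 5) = (0 9 1 5 8 11)(3 12)(6 10) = [9, 5, 2, 12, 4, 8, 10, 7, 11, 1, 6, 0, 3]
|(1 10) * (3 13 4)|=6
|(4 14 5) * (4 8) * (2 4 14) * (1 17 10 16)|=12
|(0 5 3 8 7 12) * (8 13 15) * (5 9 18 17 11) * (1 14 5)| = |(0 9 18 17 11 1 14 5 3 13 15 8 7 12)| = 14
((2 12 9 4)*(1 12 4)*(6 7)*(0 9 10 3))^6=(12)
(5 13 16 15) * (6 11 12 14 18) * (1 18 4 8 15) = (1 18 6 11 12 14 4 8 15 5 13 16) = [0, 18, 2, 3, 8, 13, 11, 7, 15, 9, 10, 12, 14, 16, 4, 5, 1, 17, 6]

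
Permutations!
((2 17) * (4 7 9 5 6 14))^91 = ((2 17)(4 7 9 5 6 14))^91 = (2 17)(4 7 9 5 6 14)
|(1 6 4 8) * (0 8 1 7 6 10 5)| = |(0 8 7 6 4 1 10 5)| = 8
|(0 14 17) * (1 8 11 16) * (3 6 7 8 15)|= 24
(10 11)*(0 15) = [15, 1, 2, 3, 4, 5, 6, 7, 8, 9, 11, 10, 12, 13, 14, 0] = (0 15)(10 11)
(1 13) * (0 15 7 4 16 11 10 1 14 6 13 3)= (0 15 7 4 16 11 10 1 3)(6 13 14)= [15, 3, 2, 0, 16, 5, 13, 4, 8, 9, 1, 10, 12, 14, 6, 7, 11]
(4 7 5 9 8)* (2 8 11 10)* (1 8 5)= [0, 8, 5, 3, 7, 9, 6, 1, 4, 11, 2, 10]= (1 8 4 7)(2 5 9 11 10)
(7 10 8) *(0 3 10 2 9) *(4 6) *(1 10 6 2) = [3, 10, 9, 6, 2, 5, 4, 1, 7, 0, 8] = (0 3 6 4 2 9)(1 10 8 7)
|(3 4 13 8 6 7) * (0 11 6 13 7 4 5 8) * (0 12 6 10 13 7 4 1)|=28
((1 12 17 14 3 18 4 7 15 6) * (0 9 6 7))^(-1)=((0 9 6 1 12 17 14 3 18 4)(7 15))^(-1)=(0 4 18 3 14 17 12 1 6 9)(7 15)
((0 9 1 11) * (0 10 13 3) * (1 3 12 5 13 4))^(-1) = ((0 9 3)(1 11 10 4)(5 13 12))^(-1) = (0 3 9)(1 4 10 11)(5 12 13)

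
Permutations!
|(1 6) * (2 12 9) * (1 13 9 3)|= 7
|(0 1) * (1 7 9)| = 4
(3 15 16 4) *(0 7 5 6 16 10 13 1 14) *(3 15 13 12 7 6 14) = [6, 3, 2, 13, 15, 14, 16, 5, 8, 9, 12, 11, 7, 1, 0, 10, 4] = (0 6 16 4 15 10 12 7 5 14)(1 3 13)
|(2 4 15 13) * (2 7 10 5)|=7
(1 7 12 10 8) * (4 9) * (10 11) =[0, 7, 2, 3, 9, 5, 6, 12, 1, 4, 8, 10, 11] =(1 7 12 11 10 8)(4 9)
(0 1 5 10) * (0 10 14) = (0 1 5 14) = [1, 5, 2, 3, 4, 14, 6, 7, 8, 9, 10, 11, 12, 13, 0]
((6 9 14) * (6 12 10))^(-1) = ((6 9 14 12 10))^(-1) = (6 10 12 14 9)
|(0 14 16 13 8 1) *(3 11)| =6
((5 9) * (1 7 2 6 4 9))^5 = ((1 7 2 6 4 9 5))^5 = (1 9 6 7 5 4 2)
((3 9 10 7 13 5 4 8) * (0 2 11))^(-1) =(0 11 2)(3 8 4 5 13 7 10 9) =((0 2 11)(3 9 10 7 13 5 4 8))^(-1)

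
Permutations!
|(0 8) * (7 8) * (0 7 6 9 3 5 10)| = |(0 6 9 3 5 10)(7 8)| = 6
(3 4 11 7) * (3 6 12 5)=[0, 1, 2, 4, 11, 3, 12, 6, 8, 9, 10, 7, 5]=(3 4 11 7 6 12 5)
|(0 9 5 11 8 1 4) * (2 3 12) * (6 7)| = 42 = |(0 9 5 11 8 1 4)(2 3 12)(6 7)|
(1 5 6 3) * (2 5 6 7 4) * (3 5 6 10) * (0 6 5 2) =(0 6 2 5 7 4)(1 10 3) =[6, 10, 5, 1, 0, 7, 2, 4, 8, 9, 3]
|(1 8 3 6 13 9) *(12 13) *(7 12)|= 8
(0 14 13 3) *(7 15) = (0 14 13 3)(7 15) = [14, 1, 2, 0, 4, 5, 6, 15, 8, 9, 10, 11, 12, 3, 13, 7]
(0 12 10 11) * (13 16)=[12, 1, 2, 3, 4, 5, 6, 7, 8, 9, 11, 0, 10, 16, 14, 15, 13]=(0 12 10 11)(13 16)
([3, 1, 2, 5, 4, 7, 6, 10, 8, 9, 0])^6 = [3, 1, 2, 5, 4, 7, 6, 10, 8, 9, 0]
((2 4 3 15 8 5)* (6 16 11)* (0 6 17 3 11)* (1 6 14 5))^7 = (0 3 14 15 5 8 2 1 4 6 11 16 17)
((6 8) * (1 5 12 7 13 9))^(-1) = ((1 5 12 7 13 9)(6 8))^(-1) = (1 9 13 7 12 5)(6 8)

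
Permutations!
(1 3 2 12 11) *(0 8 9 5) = (0 8 9 5)(1 3 2 12 11) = [8, 3, 12, 2, 4, 0, 6, 7, 9, 5, 10, 1, 11]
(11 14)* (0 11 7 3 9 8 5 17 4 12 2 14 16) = (0 11 16)(2 14 7 3 9 8 5 17 4 12) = [11, 1, 14, 9, 12, 17, 6, 3, 5, 8, 10, 16, 2, 13, 7, 15, 0, 4]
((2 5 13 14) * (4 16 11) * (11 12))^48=((2 5 13 14)(4 16 12 11))^48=(16)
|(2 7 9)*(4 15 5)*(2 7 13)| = 6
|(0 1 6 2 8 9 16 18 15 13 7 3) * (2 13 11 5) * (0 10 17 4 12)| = 40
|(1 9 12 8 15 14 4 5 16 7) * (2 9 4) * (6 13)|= 30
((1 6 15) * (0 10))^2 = (1 15 6)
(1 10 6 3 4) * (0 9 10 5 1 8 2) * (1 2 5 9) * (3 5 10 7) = [1, 9, 0, 4, 8, 2, 5, 3, 10, 7, 6] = (0 1 9 7 3 4 8 10 6 5 2)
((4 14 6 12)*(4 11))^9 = (4 11 12 6 14)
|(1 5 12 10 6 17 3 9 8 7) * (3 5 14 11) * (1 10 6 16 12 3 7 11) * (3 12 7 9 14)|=12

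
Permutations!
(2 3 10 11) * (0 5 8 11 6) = (0 5 8 11 2 3 10 6) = [5, 1, 3, 10, 4, 8, 0, 7, 11, 9, 6, 2]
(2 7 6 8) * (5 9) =(2 7 6 8)(5 9) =[0, 1, 7, 3, 4, 9, 8, 6, 2, 5]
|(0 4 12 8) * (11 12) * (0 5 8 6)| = 10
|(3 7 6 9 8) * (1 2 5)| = 15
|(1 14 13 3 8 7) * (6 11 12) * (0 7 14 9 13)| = |(0 7 1 9 13 3 8 14)(6 11 12)| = 24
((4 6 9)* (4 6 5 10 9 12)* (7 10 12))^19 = ((4 5 12)(6 7 10 9))^19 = (4 5 12)(6 9 10 7)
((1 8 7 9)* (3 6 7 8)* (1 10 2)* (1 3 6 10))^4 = ((1 6 7 9)(2 3 10))^4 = (2 3 10)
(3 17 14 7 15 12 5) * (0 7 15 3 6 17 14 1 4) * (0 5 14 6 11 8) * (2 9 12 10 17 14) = [7, 4, 9, 6, 5, 11, 14, 3, 0, 12, 17, 8, 2, 13, 15, 10, 16, 1] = (0 7 3 6 14 15 10 17 1 4 5 11 8)(2 9 12)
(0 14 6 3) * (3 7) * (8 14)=[8, 1, 2, 0, 4, 5, 7, 3, 14, 9, 10, 11, 12, 13, 6]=(0 8 14 6 7 3)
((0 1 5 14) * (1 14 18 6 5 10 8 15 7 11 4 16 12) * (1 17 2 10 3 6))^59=((0 14)(1 3 6 5 18)(2 10 8 15 7 11 4 16 12 17))^59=(0 14)(1 18 5 6 3)(2 17 12 16 4 11 7 15 8 10)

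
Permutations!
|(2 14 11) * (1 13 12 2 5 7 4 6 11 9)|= |(1 13 12 2 14 9)(4 6 11 5 7)|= 30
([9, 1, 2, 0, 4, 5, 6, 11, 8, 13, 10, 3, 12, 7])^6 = [0, 1, 2, 3, 4, 5, 6, 7, 8, 9, 10, 11, 12, 13]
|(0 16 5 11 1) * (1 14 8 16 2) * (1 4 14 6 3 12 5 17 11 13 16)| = 24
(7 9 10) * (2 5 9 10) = (2 5 9)(7 10) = [0, 1, 5, 3, 4, 9, 6, 10, 8, 2, 7]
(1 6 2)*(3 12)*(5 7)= (1 6 2)(3 12)(5 7)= [0, 6, 1, 12, 4, 7, 2, 5, 8, 9, 10, 11, 3]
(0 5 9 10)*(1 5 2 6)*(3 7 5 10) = (0 2 6 1 10)(3 7 5 9) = [2, 10, 6, 7, 4, 9, 1, 5, 8, 3, 0]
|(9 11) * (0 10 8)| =|(0 10 8)(9 11)| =6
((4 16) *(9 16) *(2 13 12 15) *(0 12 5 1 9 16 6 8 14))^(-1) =(0 14 8 6 9 1 5 13 2 15 12)(4 16)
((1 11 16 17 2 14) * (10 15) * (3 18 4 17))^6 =((1 11 16 3 18 4 17 2 14)(10 15))^6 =(1 17 3)(2 18 11)(4 16 14)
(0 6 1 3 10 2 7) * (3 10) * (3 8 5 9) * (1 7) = (0 6 7)(1 10 2)(3 8 5 9) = [6, 10, 1, 8, 4, 9, 7, 0, 5, 3, 2]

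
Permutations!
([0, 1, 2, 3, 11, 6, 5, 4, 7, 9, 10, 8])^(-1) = (4 7 8 11)(5 6)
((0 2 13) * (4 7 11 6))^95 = (0 13 2)(4 6 11 7)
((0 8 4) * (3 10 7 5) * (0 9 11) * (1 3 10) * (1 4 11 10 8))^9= (0 11 8 5 7 10 9 4 3 1)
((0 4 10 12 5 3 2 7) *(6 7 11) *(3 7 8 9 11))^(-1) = ((0 4 10 12 5 7)(2 3)(6 8 9 11))^(-1) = (0 7 5 12 10 4)(2 3)(6 11 9 8)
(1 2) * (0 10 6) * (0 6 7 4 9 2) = (0 10 7 4 9 2 1) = [10, 0, 1, 3, 9, 5, 6, 4, 8, 2, 7]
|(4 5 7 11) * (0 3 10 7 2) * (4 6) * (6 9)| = |(0 3 10 7 11 9 6 4 5 2)| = 10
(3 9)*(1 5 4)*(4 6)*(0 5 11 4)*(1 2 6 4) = [5, 11, 6, 9, 2, 4, 0, 7, 8, 3, 10, 1] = (0 5 4 2 6)(1 11)(3 9)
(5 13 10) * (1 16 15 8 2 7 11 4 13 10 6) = [0, 16, 7, 3, 13, 10, 1, 11, 2, 9, 5, 4, 12, 6, 14, 8, 15] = (1 16 15 8 2 7 11 4 13 6)(5 10)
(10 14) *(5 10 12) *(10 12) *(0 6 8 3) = (0 6 8 3)(5 12)(10 14) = [6, 1, 2, 0, 4, 12, 8, 7, 3, 9, 14, 11, 5, 13, 10]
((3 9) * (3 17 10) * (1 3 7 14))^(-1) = (1 14 7 10 17 9 3)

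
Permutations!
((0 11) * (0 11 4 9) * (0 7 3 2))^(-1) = (11)(0 2 3 7 9 4)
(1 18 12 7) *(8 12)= [0, 18, 2, 3, 4, 5, 6, 1, 12, 9, 10, 11, 7, 13, 14, 15, 16, 17, 8]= (1 18 8 12 7)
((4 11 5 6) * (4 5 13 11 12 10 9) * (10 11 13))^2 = ((13)(4 12 11 10 9)(5 6))^2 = (13)(4 11 9 12 10)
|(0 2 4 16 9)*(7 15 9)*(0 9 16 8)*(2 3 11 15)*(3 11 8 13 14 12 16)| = 35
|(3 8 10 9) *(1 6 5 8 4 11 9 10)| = |(1 6 5 8)(3 4 11 9)| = 4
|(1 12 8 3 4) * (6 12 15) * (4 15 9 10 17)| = |(1 9 10 17 4)(3 15 6 12 8)| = 5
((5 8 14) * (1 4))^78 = (14)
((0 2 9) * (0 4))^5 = ((0 2 9 4))^5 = (0 2 9 4)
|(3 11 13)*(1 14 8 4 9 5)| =|(1 14 8 4 9 5)(3 11 13)| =6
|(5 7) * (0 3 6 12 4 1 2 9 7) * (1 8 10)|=12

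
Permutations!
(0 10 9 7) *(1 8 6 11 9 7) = (0 10 7)(1 8 6 11 9) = [10, 8, 2, 3, 4, 5, 11, 0, 6, 1, 7, 9]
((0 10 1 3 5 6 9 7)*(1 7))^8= ((0 10 7)(1 3 5 6 9))^8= (0 7 10)(1 6 3 9 5)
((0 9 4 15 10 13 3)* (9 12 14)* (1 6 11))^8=(0 3 13 10 15 4 9 14 12)(1 11 6)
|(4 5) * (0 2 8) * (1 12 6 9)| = 12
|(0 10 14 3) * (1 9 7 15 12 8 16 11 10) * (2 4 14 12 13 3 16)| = |(0 1 9 7 15 13 3)(2 4 14 16 11 10 12 8)| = 56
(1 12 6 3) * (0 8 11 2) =(0 8 11 2)(1 12 6 3) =[8, 12, 0, 1, 4, 5, 3, 7, 11, 9, 10, 2, 6]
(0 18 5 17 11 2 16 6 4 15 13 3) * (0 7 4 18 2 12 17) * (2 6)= (0 6 18 5)(2 16)(3 7 4 15 13)(11 12 17)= [6, 1, 16, 7, 15, 0, 18, 4, 8, 9, 10, 12, 17, 3, 14, 13, 2, 11, 5]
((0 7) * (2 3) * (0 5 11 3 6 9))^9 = (0 7 5 11 3 2 6 9)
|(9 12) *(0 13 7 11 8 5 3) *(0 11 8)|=|(0 13 7 8 5 3 11)(9 12)|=14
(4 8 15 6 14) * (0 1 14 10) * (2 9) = (0 1 14 4 8 15 6 10)(2 9) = [1, 14, 9, 3, 8, 5, 10, 7, 15, 2, 0, 11, 12, 13, 4, 6]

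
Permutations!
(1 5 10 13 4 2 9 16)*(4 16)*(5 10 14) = (1 10 13 16)(2 9 4)(5 14) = [0, 10, 9, 3, 2, 14, 6, 7, 8, 4, 13, 11, 12, 16, 5, 15, 1]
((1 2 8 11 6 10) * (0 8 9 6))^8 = ((0 8 11)(1 2 9 6 10))^8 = (0 11 8)(1 6 2 10 9)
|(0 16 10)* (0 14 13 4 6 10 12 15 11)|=5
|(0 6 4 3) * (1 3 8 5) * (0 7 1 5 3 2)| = |(0 6 4 8 3 7 1 2)| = 8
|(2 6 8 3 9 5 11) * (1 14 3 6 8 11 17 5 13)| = 20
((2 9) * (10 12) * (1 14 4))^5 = ((1 14 4)(2 9)(10 12))^5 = (1 4 14)(2 9)(10 12)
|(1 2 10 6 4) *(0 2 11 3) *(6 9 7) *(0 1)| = 21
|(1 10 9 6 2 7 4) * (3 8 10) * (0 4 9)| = 12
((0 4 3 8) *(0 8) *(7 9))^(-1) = (0 3 4)(7 9)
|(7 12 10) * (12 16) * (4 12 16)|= 4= |(16)(4 12 10 7)|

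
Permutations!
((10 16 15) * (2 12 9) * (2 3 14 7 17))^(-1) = (2 17 7 14 3 9 12)(10 15 16) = ((2 12 9 3 14 7 17)(10 16 15))^(-1)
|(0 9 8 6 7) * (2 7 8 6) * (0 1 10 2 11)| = 20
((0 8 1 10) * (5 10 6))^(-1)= ((0 8 1 6 5 10))^(-1)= (0 10 5 6 1 8)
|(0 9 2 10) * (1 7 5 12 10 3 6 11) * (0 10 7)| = |(0 9 2 3 6 11 1)(5 12 7)| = 21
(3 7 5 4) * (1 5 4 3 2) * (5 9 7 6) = (1 9 7 4 2)(3 6 5) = [0, 9, 1, 6, 2, 3, 5, 4, 8, 7]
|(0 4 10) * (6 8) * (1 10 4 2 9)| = |(0 2 9 1 10)(6 8)| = 10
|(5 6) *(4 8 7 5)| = 5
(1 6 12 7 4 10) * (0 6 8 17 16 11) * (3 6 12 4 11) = (0 12 7 11)(1 8 17 16 3 6 4 10) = [12, 8, 2, 6, 10, 5, 4, 11, 17, 9, 1, 0, 7, 13, 14, 15, 3, 16]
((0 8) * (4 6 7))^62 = (8)(4 7 6) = ((0 8)(4 6 7))^62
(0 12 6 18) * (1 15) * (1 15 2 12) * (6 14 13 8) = [1, 2, 12, 3, 4, 5, 18, 7, 6, 9, 10, 11, 14, 8, 13, 15, 16, 17, 0] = (0 1 2 12 14 13 8 6 18)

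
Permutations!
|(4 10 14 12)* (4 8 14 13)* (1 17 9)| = |(1 17 9)(4 10 13)(8 14 12)| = 3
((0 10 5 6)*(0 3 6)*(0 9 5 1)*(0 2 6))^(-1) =((0 10 1 2 6 3)(5 9))^(-1) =(0 3 6 2 1 10)(5 9)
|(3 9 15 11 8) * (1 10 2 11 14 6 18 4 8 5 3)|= |(1 10 2 11 5 3 9 15 14 6 18 4 8)|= 13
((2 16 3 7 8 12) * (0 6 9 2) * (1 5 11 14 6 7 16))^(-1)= (0 12 8 7)(1 2 9 6 14 11 5)(3 16)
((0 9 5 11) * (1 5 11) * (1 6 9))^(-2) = (0 9 5)(1 11 6) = ((0 1 5 6 9 11))^(-2)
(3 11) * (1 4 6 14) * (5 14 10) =(1 4 6 10 5 14)(3 11) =[0, 4, 2, 11, 6, 14, 10, 7, 8, 9, 5, 3, 12, 13, 1]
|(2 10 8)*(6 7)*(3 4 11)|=6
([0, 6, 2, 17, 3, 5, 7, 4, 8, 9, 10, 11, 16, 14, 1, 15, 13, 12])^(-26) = (1 3 13 7 12)(4 16 6 17 14)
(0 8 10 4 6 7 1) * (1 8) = (0 1)(4 6 7 8 10) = [1, 0, 2, 3, 6, 5, 7, 8, 10, 9, 4]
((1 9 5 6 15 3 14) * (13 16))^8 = ((1 9 5 6 15 3 14)(13 16))^8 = (16)(1 9 5 6 15 3 14)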